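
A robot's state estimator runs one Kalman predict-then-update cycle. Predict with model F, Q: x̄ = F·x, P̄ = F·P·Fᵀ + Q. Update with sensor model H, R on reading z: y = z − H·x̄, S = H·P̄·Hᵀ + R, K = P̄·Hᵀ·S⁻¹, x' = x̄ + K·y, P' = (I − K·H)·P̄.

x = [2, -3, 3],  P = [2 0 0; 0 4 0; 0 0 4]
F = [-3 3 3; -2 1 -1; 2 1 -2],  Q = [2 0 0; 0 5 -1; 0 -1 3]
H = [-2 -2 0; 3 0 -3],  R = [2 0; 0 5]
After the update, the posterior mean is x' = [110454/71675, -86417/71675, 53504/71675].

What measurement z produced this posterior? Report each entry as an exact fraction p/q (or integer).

z = [-1, 2]

x̄ = F·x = [-6, -10, -5]
P̄ = F·P·Fᵀ + Q = [92 12 -24; 12 21 3; -24 3 31]
S = H·P̄·Hᵀ + R = [550 -750; -750 1544]
K = P̄·Hᵀ·S⁻¹ = [-15038/71675 354/2867; -40827/143350 -693/5734; -29451/143350 -1185/5734]
x' − x̄ = [540504/71675, 630333/71675, 411879/71675] = K·y
y = (KᵀK)⁻¹·Kᵀ·(x' − x̄) = [-33, 5]
z = y + H·x̄ = [-33, 5] + [32, -3] = [-1, 2]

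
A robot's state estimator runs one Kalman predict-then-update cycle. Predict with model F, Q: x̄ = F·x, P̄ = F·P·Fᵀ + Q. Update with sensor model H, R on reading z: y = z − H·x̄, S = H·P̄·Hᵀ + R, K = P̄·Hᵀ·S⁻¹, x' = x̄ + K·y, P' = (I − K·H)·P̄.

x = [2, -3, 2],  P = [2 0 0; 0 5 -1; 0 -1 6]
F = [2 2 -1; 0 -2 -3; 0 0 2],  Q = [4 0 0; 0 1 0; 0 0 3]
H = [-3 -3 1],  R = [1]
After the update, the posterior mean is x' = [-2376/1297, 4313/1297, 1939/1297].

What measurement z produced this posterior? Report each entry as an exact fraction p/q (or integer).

z = [-3]

x̄ = F·x = [-4, 0, 4]
P̄ = F·P·Fᵀ + Q = [42 2 -16; 2 63 -32; -16 -32 27]
S = H·P̄·Hᵀ + R = [1297]
K = P̄·Hᵀ·S⁻¹ = [-148/1297; -227/1297; 171/1297]
x' − x̄ = [2812/1297, 4313/1297, -3249/1297] = K·y
y = (KᵀK)⁻¹·Kᵀ·(x' − x̄) = [-19]
z = y + H·x̄ = [-19] + [16] = [-3]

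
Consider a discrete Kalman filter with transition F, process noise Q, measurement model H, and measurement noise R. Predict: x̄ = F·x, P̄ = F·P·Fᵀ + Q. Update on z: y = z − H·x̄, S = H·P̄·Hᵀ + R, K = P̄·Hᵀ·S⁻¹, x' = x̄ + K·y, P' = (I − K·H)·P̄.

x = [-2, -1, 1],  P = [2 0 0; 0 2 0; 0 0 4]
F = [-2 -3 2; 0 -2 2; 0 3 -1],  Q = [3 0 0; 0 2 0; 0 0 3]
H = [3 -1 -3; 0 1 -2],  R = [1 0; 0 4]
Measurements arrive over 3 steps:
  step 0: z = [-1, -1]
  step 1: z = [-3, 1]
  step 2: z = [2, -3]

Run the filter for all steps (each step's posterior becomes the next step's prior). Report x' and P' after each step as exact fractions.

step 0: x̄ = F·x = [9, 4, -4]
step 0: P̄ = F·P·Fᵀ + Q = [45 28 -26; 28 26 -20; -26 -20 25]
step 0: y = z − H·x̄ = [-36, -13]
step 0: S = H·P̄·Hᵀ + R = [837 384; 384 210]
step 0: K = P̄·Hᵀ·S⁻¹ = [1355/4719 -680/4719; -94/4719 1655/4719; -175/4719 -1253/4719]
step 0: x' = x̄ + K·y = [2531/4719, 745/4719, 3713/4719]
step 0: P' = (I − K·H)·P̄ = [5360/1573 17122/4719 3307/1573; 17122/4719 24556/4719 8968/4719; 3307/1573 8968/4719 2330/1573]
step 1: x̄ = F·x = [43/1573, 5936/4719, -1478/4719]
step 1: P̄ = F·P·Fᵀ + Q = [115307/1573 38140/1573 -79054/1573; 38140/1573 63878/4719 -89572/4719; -79054/1573 -89572/4719 62781/1573]
step 1: y = z − H·x̄ = [-13042/4719, -107/121]
step 1: S = H·P̄·Hᵀ + R = [7921937/4719 224768/363; 224768/363 30626/121]
step 1: K = P̄·Hᵀ·S⁻¹ = [73859535/293732347 -35903148/293732347; -17625706/293732347 102883467/293732347; -17578805/293732347 -71658629/293732347]
step 1: x' = x̄ + K·y = [-164348537/293732347, 327216987/293732347, 19952919/293732347]
step 1: P' = (I − K·H)·P̄ = [423445736/293732347 392423514/293732347 268018053/293732347; 392423514/293732347 724878820/293732347 156672476/293732347; 268018053/293732347 156672476/293732347 221653496/293732347]
step 2: x̄ = F·x = [-613048049/293732347, -614528136/293732347, 961698042/293732347]
step 2: P̄ = F·P·Fᵀ + Q = [10670371381/293732347 4166783988/293732347 -7375669066/293732347; 4166783988/293732347 3120214150/293732347 -3539200104/293732347; -7375669066/293732347 -3539200104/293732347 6686725061/293732347]
step 2: y = z − H·x̄ = [4697174831/293732347, 1656727179/293732347]
step 2: S = H·P̄·Hᵀ + R = [246153953111/293732347 97293702680/293732347; 97293702680/293732347 45198844198/293732347]
step 2: K = P̄·Hᵀ·S⁻¹ = [711587516401/2825377611887 -349171440880/2825377611887; -150453813018/2825377611887 961377353807/2825377611887; -172520609189/2825377611887 -685846175929/2825377611887]
step 2: x' = x̄ + K·y = [3512983618384/2825377611887, -2894614496571/2825377611887, 2623274765432/2825377611887]
step 2: P' = (I − K·H)·P̄ = [4066683644902/2825377611887 3757373909210/2825377611887 2577029836365/2825377611887; 3757373909210/2825377611887 6876335865396/2825377611887 1515413225084/2825377611887; 2577029836365/2825377611887 1515413225084/2825377611887 2129398964400/2825377611887]

step 0: x' = [2531/4719, 745/4719, 3713/4719], P' = [5360/1573 17122/4719 3307/1573; 17122/4719 24556/4719 8968/4719; 3307/1573 8968/4719 2330/1573]
step 1: x' = [-164348537/293732347, 327216987/293732347, 19952919/293732347], P' = [423445736/293732347 392423514/293732347 268018053/293732347; 392423514/293732347 724878820/293732347 156672476/293732347; 268018053/293732347 156672476/293732347 221653496/293732347]
step 2: x' = [3512983618384/2825377611887, -2894614496571/2825377611887, 2623274765432/2825377611887], P' = [4066683644902/2825377611887 3757373909210/2825377611887 2577029836365/2825377611887; 3757373909210/2825377611887 6876335865396/2825377611887 1515413225084/2825377611887; 2577029836365/2825377611887 1515413225084/2825377611887 2129398964400/2825377611887]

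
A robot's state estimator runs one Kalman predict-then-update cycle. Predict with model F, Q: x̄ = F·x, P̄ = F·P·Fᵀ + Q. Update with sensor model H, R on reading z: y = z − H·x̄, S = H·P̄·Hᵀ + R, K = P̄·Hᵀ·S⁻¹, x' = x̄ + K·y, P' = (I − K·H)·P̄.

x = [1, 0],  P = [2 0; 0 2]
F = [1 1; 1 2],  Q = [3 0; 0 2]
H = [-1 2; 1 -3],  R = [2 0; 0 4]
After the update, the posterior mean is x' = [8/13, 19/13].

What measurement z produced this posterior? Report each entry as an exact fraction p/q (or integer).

x̄ = F·x = [1, 1]
P̄ = F·P·Fᵀ + Q = [7 6; 6 12]
S = H·P̄·Hᵀ + R = [33 -49; -49 83]
K = P̄·Hᵀ·S⁻¹ = [-62/169 -59/169; 12/169 -54/169]
x' − x̄ = [-5/13, 6/13] = K·y
y = (KᵀK)⁻¹·Kᵀ·(x' − x̄) = [2, -1]
z = y + H·x̄ = [2, -1] + [1, -2] = [3, -3]

z = [3, -3]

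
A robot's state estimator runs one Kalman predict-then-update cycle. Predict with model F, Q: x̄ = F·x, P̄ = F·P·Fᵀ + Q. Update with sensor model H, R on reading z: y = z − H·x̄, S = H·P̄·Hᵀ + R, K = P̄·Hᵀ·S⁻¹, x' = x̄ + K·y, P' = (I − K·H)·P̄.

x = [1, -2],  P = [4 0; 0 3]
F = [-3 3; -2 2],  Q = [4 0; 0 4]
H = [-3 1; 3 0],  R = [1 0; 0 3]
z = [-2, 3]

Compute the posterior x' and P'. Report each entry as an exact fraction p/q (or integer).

x' = [514/575, 1052/1725]
P' = [149/575 394/575; 394/575 4592/1725]

x̄ = F·x = [-9, -6]
P̄ = F·P·Fᵀ + Q = [67 42; 42 32]
y = z − H·x̄ = [-23, 30]
S = H·P̄·Hᵀ + R = [384 -477; -477 606]
K = P̄·Hᵀ·S⁻¹ = [-53/575 149/575; 1046/1725 394/575]
x' = x̄ + K·y = [514/575, 1052/1725]
P' = (I − K·H)·P̄ = [149/575 394/575; 394/575 4592/1725]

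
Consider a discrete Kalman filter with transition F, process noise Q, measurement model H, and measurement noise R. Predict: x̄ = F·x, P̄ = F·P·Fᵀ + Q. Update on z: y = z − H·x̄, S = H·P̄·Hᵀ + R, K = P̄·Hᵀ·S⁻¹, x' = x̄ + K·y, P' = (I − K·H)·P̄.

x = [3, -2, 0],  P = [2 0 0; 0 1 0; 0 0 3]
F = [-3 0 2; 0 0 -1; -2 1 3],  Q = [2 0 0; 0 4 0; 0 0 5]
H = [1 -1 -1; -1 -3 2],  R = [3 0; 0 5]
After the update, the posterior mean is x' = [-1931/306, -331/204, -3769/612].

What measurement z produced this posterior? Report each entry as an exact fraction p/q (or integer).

z = [2, -1]

x̄ = F·x = [-9, 0, -8]
P̄ = F·P·Fᵀ + Q = [32 -6 30; -6 7 -9; 30 -9 41]
S = H·P̄·Hᵀ + R = [17 0; 0 216]
K = P̄·Hᵀ·S⁻¹ = [8/17 23/108; -4/17 -11/72; -2/17 79/216]
x' − x̄ = [823/306, -331/204, 1127/612] = K·y
y = (KᵀK)⁻¹·Kᵀ·(x' − x̄) = [3, 6]
z = y + H·x̄ = [3, 6] + [-1, -7] = [2, -1]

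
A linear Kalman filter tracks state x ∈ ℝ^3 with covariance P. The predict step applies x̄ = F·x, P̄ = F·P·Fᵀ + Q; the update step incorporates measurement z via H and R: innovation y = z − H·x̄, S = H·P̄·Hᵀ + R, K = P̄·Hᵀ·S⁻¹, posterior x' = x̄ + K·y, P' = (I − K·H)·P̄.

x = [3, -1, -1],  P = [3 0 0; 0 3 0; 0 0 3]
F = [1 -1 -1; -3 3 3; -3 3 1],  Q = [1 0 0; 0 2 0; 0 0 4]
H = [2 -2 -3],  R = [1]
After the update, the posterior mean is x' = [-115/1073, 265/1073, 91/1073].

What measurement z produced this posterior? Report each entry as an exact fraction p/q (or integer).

z = [-1]

x̄ = F·x = [5, -15, -13]
P̄ = F·P·Fᵀ + Q = [10 -27 -21; -27 83 63; -21 63 61]
S = H·P̄·Hᵀ + R = [2146]
K = P̄·Hᵀ·S⁻¹ = [137/2146; -409/2146; -351/2146]
x' − x̄ = [-5480/1073, 16360/1073, 14040/1073] = K·y
y = (KᵀK)⁻¹·Kᵀ·(x' − x̄) = [-80]
z = y + H·x̄ = [-80] + [79] = [-1]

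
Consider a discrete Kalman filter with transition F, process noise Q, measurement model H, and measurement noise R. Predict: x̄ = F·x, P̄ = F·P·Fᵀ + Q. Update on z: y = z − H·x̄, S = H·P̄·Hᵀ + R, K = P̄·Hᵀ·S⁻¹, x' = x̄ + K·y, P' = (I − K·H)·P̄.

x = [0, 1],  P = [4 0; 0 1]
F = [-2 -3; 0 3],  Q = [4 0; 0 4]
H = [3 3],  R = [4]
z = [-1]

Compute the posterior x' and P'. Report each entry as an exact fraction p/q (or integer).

x̄ = F·x = [-3, 3]
P̄ = F·P·Fᵀ + Q = [29 -9; -9 13]
y = z − H·x̄ = [-1]
S = H·P̄·Hᵀ + R = [220]
K = P̄·Hᵀ·S⁻¹ = [3/11; 3/55]
x' = x̄ + K·y = [-36/11, 162/55]
P' = (I − K·H)·P̄ = [139/11 -135/11; -135/11 679/55]

x' = [-36/11, 162/55]
P' = [139/11 -135/11; -135/11 679/55]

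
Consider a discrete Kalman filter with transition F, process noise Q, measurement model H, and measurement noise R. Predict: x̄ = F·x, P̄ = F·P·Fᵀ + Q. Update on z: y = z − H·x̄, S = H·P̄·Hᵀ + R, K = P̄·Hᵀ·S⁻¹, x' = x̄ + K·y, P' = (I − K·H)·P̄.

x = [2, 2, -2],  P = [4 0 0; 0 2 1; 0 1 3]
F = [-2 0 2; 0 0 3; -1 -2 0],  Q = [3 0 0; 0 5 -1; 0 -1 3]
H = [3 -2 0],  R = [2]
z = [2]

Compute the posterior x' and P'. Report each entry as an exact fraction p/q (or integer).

x̄ = F·x = [-8, -6, -6]
P̄ = F·P·Fᵀ + Q = [31 18 4; 18 32 -7; 4 -7 15]
y = z − H·x̄ = [14]
S = H·P̄·Hᵀ + R = [193]
K = P̄·Hᵀ·S⁻¹ = [57/193; -10/193; 26/193]
x' = x̄ + K·y = [-746/193, -1298/193, -794/193]
P' = (I − K·H)·P̄ = [2734/193 4044/193 -710/193; 4044/193 6076/193 -1091/193; -710/193 -1091/193 2219/193]

x' = [-746/193, -1298/193, -794/193]
P' = [2734/193 4044/193 -710/193; 4044/193 6076/193 -1091/193; -710/193 -1091/193 2219/193]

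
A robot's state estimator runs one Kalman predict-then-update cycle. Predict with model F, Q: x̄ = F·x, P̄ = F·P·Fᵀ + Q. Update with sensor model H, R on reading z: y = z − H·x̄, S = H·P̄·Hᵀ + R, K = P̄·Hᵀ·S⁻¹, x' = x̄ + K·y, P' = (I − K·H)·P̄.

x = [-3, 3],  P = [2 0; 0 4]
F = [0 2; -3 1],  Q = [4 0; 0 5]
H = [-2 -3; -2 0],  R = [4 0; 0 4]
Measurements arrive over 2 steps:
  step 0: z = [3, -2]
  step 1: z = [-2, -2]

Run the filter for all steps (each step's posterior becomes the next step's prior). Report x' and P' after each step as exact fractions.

step 0: x' = [3638/4787, -6211/4787], P' = [4364/4787 -2824/4787; -2824/4787 3916/4787]
step 1: x' = [3921526/5699927, 929338/5699927], P' = [4487580/5699927 -2799784/5699927; -2799784/5699927 4201468/5699927]

step 0: x̄ = F·x = [6, 12]
step 0: P̄ = F·P·Fᵀ + Q = [20 8; 8 27]
step 0: y = z − H·x̄ = [51, 10]
step 0: S = H·P̄·Hᵀ + R = [423 128; 128 84]
step 0: K = P̄·Hᵀ·S⁻¹ = [-64/4787 -2182/4787; -1525/4787 1412/4787]
step 0: x' = x̄ + K·y = [3638/4787, -6211/4787]
step 0: P' = (I − K·H)·P̄ = [4364/4787 -2824/4787; -2824/4787 3916/4787]
step 1: x̄ = F·x = [-12422/4787, -17125/4787]
step 1: P̄ = F·P·Fᵀ + Q = [34812/4787 24776/4787; 24776/4787 84071/4787]
step 1: y = z − H·x̄ = [-85793/4787, -34418/4787]
step 1: S = H·P̄·Hᵀ + R = [1212347/4787 287904/4787; 287904/4787 158396/4787]
step 1: K = P̄·Hᵀ·S⁻¹ = [-143952/5699927 -2243790/5699927; -1751209/5699927 1399892/5699927]
step 1: x' = x̄ + K·y = [3921526/5699927, 929338/5699927]
step 1: P' = (I − K·H)·P̄ = [4487580/5699927 -2799784/5699927; -2799784/5699927 4201468/5699927]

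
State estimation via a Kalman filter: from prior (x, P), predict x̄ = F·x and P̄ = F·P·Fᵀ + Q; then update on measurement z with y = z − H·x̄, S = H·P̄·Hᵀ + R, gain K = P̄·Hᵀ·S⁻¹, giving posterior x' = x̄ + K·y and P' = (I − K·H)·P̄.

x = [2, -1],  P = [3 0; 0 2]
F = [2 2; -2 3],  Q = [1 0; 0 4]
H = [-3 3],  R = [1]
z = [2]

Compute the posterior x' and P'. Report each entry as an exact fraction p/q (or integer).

x̄ = F·x = [2, -7]
P̄ = F·P·Fᵀ + Q = [21 0; 0 34]
y = z − H·x̄ = [29]
S = H·P̄·Hᵀ + R = [496]
K = P̄·Hᵀ·S⁻¹ = [-63/496; 51/248]
x' = x̄ + K·y = [-835/496, -257/248]
P' = (I − K·H)·P̄ = [6447/496 3213/248; 3213/248 1615/124]

x' = [-835/496, -257/248]
P' = [6447/496 3213/248; 3213/248 1615/124]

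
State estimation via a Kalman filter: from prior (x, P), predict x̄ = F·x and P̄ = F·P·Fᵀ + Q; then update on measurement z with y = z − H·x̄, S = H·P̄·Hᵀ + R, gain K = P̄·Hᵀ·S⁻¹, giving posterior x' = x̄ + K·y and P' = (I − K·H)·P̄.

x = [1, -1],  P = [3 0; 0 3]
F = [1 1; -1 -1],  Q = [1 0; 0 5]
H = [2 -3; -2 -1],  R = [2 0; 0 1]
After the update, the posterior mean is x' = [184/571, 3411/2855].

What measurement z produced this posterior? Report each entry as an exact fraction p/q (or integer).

x̄ = F·x = [0, 0]
P̄ = F·P·Fᵀ + Q = [7 -6; -6 11]
S = H·P̄·Hᵀ + R = [201 -19; -19 16]
K = P̄·Hᵀ·S⁻¹ = [72/571 -200/571; -701/2855 -654/2855]
x' − x̄ = [184/571, 3411/2855] = K·y
y = (KᵀK)⁻¹·Kᵀ·(x' − x̄) = [-3, -2]
z = y + H·x̄ = [-3, -2] + [0, 0] = [-3, -2]

z = [-3, -2]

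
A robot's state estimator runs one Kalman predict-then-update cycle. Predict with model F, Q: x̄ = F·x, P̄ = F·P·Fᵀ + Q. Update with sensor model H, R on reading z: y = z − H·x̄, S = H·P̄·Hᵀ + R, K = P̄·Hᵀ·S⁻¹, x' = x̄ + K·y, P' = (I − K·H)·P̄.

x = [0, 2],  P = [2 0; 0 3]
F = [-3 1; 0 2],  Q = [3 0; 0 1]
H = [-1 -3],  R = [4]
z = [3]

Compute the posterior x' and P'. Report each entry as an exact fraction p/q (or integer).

x' = [-352/181, -41/181]
P' = [2580/181 -804/181; -804/181 328/181]

x̄ = F·x = [2, 4]
P̄ = F·P·Fᵀ + Q = [24 6; 6 13]
y = z − H·x̄ = [17]
S = H·P̄·Hᵀ + R = [181]
K = P̄·Hᵀ·S⁻¹ = [-42/181; -45/181]
x' = x̄ + K·y = [-352/181, -41/181]
P' = (I − K·H)·P̄ = [2580/181 -804/181; -804/181 328/181]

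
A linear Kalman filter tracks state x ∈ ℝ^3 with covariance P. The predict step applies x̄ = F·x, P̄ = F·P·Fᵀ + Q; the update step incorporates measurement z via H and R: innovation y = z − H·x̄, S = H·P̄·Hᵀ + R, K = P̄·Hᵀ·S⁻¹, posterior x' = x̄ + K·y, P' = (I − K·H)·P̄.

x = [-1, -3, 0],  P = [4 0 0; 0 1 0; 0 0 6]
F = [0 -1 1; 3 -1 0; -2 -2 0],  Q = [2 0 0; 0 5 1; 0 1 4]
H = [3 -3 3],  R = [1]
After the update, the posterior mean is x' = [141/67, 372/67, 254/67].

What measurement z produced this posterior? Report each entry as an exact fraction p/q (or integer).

x̄ = F·x = [3, 0, 8]
P̄ = F·P·Fᵀ + Q = [9 1 2; 1 42 -21; 2 -21 24]
S = H·P̄·Hᵀ + R = [1072]
K = P̄·Hᵀ·S⁻¹ = [15/536; -93/536; 141/1072]
x' − x̄ = [-60/67, 372/67, -282/67] = K·y
y = (KᵀK)⁻¹·Kᵀ·(x' − x̄) = [-32]
z = y + H·x̄ = [-32] + [33] = [1]

z = [1]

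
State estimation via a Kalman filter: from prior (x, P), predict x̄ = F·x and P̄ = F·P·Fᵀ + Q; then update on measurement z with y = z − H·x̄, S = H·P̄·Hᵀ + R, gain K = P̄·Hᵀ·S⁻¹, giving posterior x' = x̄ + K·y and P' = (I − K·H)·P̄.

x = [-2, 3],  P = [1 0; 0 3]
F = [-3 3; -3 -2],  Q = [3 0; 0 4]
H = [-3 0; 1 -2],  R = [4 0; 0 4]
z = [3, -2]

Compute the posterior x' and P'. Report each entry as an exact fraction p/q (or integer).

x̄ = F·x = [15, 0]
P̄ = F·P·Fᵀ + Q = [39 -9; -9 25]
y = z − H·x̄ = [48, -17]
S = H·P̄·Hᵀ + R = [355 -171; -171 179]
K = P̄·Hᵀ·S⁻¹ = [-2799/8576 57/8576; -657/4288 -2041/4288]
x' = x̄ + K·y = [-6681/8576, 3161/4288]
P' = (I − K·H)·P̄ = [933/2144 219/1072; 219/1072 565/536]

x' = [-6681/8576, 3161/4288]
P' = [933/2144 219/1072; 219/1072 565/536]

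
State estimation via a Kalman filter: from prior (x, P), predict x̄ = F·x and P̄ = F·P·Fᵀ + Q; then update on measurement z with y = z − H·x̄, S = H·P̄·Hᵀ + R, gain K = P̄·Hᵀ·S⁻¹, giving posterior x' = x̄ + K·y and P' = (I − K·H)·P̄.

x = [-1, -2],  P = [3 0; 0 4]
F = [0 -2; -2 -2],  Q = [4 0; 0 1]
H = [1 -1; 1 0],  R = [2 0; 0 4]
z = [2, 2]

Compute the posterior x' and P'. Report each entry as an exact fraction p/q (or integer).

x' = [137/55, 53/55]
P' = [182/55 178/55; 178/55 272/55]

x̄ = F·x = [4, 6]
P̄ = F·P·Fᵀ + Q = [20 16; 16 29]
y = z − H·x̄ = [4, -2]
S = H·P̄·Hᵀ + R = [19 4; 4 24]
K = P̄·Hᵀ·S⁻¹ = [2/55 91/110; -47/55 89/110]
x' = x̄ + K·y = [137/55, 53/55]
P' = (I − K·H)·P̄ = [182/55 178/55; 178/55 272/55]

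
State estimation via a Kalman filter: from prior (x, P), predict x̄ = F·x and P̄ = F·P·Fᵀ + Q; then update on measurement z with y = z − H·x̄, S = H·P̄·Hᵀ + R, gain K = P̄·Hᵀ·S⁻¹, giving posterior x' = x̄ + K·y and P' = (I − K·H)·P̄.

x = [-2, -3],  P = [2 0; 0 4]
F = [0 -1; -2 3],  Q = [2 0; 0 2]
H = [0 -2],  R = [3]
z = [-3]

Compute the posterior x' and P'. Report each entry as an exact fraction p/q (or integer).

x' = [249/187, 261/187]
P' = [546/187 -36/187; -36/187 138/187]

x̄ = F·x = [3, -5]
P̄ = F·P·Fᵀ + Q = [6 -12; -12 46]
y = z − H·x̄ = [-13]
S = H·P̄·Hᵀ + R = [187]
K = P̄·Hᵀ·S⁻¹ = [24/187; -92/187]
x' = x̄ + K·y = [249/187, 261/187]
P' = (I − K·H)·P̄ = [546/187 -36/187; -36/187 138/187]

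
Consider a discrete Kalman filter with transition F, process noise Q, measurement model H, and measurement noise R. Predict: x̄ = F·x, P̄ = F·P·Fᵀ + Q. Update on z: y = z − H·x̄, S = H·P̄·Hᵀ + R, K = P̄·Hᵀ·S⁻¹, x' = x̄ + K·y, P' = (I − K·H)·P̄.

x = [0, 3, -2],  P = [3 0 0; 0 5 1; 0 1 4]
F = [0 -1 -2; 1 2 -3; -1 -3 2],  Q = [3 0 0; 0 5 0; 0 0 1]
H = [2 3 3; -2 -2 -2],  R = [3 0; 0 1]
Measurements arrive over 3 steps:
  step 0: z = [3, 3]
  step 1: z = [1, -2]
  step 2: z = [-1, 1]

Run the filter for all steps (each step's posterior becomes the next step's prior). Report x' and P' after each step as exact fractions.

step 0: x̄ = F·x = [1, 12, -13]
step 0: P̄ = F·P·Fᵀ + Q = [28 13 3; 13 52 -44; 3 -44 53]
step 0: y = z − H·x̄ = [4, 3]
step 0: S = H·P̄·Hᵀ + R = [460 -374; -374 309]
step 0: K = P̄·Hᵀ·S⁻¹ = [-97/283 -198/283; -129/1132 -155/566; 1221/2264 651/1132]
step 0: x' = x̄ + K·y = [-699/283, 6069/566, -10321/1132]
step 0: P' = (I − K·H)·P̄ = [588/283 213/283 -702/283; 213/283 26147/566 -52991/1132; -702/283 -52991/1132 110947/2264]
step 1: x̄ = F·x = [2126/283, 52443/1132, -13565/283]
step 1: P̄ = F·P·Fᵀ + Q = [16405/283 71502/283 -70435/283; 71502/283 2745195/2264 -339035/283; -70435/283 -339035/283 337065/283]
step 1: y = z − H·x̄ = [-10425/1132, 5555/566]
step 1: S = H·P̄·Hᵀ + R = [788579/2264 -356625/1132; -356625/1132 166033/566]
step 1: K = P̄·Hᵀ·S⁻¹ = [-3560956/6623227 -6612222/6623227; -16592799/6623227 -29885632/6623227; 20510380/6623227 33580530/6623227]
step 1: x' = x̄ + K·y = [17654684/6623227, 166336088/6623227, -176782085/6623227]
step 1: P' = (I − K·H)·P̄ = [20601201/6623227 94606845/6623227 -111901935/6623227; 94606845/6623227 1168598986/6623227 -1248263015/6623227; -111901935/6623227 -1248263015/6623227 1343374685/6623227]
step 2: x̄ = F·x = [187228082/6623227, 880673115/6623227, -870227118/6623227]
step 2: P̄ = F·P·Fᵀ + Q = [1568915347/6623227 7100510178/6623227 -6989950867/6623227; 7100510178/6623227 32847480615/6623227 -32352406322/6623227; -6989950867/6623227 -32352406322/6623227 31912519032/6623227]
step 2: y = z − H·x̄ = [-31724414/509479, 401971385/6623227]
step 2: S = H·P̄·Hᵀ + R = [624532756/509479 -593259732/509479; -593259732/509479 7387507115/6623227]
step 2: K = P̄·Hᵀ·S⁻¹ = [-41439340013/75170426132 -19360030227/18792606533; -192924248661/75170426132 -88995890177/18792606533; 59554944233/18792606533 99974482866/18792606533]
step 2: x' = x̄ + K·y = [2687977615/37585213066, 201614859313/37585213066, -109983949870/18792606533]
step 2: P' = (I − K·H)·P̄ = [240478201401/75170426132 1112748087045/75170426132 -328626556998/18792606533; 1112748087045/75170426132 13227599526377/75170426132 -3540588958267/18792606533; -328626556998/18792606533 -3540588958267/18792606533 3819228273832/18792606533]

step 0: x' = [-699/283, 6069/566, -10321/1132], P' = [588/283 213/283 -702/283; 213/283 26147/566 -52991/1132; -702/283 -52991/1132 110947/2264]
step 1: x' = [17654684/6623227, 166336088/6623227, -176782085/6623227], P' = [20601201/6623227 94606845/6623227 -111901935/6623227; 94606845/6623227 1168598986/6623227 -1248263015/6623227; -111901935/6623227 -1248263015/6623227 1343374685/6623227]
step 2: x' = [2687977615/37585213066, 201614859313/37585213066, -109983949870/18792606533], P' = [240478201401/75170426132 1112748087045/75170426132 -328626556998/18792606533; 1112748087045/75170426132 13227599526377/75170426132 -3540588958267/18792606533; -328626556998/18792606533 -3540588958267/18792606533 3819228273832/18792606533]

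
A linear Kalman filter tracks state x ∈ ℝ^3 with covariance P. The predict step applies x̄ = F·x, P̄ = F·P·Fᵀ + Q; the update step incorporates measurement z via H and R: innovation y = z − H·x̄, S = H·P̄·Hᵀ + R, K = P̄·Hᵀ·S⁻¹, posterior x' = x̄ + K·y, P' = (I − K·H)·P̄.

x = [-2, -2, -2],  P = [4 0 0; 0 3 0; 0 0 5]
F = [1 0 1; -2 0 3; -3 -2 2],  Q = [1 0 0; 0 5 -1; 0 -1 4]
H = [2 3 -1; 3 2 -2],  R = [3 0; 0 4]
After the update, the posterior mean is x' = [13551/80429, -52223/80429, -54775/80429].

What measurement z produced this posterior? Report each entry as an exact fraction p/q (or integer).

x̄ = F·x = [-4, -2, 6]
P̄ = F·P·Fᵀ + Q = [10 7 -2; 7 66 53; -2 53 72]
S = H·P̄·Hᵀ + R = [483 281; 281 330]
K = P̄·Hᵀ·S⁻¹ = [702/80429 11101/80429; 39263/80429 -21978/80429; 39754/80429 -44575/80429]
x' − x̄ = [335267/80429, 108635/80429, -537349/80429] = K·y
y = (KᵀK)⁻¹·Kᵀ·(x' − x̄) = [19, 29]
z = y + H·x̄ = [19, 29] + [-20, -28] = [-1, 1]

z = [-1, 1]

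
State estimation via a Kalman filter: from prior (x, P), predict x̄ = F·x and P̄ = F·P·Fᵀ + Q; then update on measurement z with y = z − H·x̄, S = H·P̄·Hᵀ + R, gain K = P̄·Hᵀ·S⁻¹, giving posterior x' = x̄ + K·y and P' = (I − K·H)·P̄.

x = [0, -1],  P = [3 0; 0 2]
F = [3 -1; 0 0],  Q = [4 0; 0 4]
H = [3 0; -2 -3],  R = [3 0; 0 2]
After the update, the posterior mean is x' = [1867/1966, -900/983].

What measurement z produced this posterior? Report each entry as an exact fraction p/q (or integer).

z = [3, 1]

x̄ = F·x = [1, 0]
P̄ = F·P·Fᵀ + Q = [33 0; 0 4]
S = H·P̄·Hᵀ + R = [300 -198; -198 170]
K = P̄·Hᵀ·S⁻¹ = [627/1966 -33/1966; -198/983 -300/983]
x' − x̄ = [-99/1966, -900/983] = K·y
y = (KᵀK)⁻¹·Kᵀ·(x' − x̄) = [0, 3]
z = y + H·x̄ = [0, 3] + [3, -2] = [3, 1]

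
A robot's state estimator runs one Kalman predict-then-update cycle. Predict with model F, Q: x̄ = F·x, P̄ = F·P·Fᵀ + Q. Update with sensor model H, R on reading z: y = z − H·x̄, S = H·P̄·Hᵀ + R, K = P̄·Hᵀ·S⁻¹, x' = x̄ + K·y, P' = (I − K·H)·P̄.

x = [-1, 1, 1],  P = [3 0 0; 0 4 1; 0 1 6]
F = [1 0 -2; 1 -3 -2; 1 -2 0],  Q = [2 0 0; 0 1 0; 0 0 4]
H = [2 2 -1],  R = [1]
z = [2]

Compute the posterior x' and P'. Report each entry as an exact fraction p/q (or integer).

x' = [321/556, -157/556, -767/556]
P' = [2435/556 -3531/556 -2309/556; -3531/556 7287/556 7325/556; -2309/556 7325/556 9979/556]

x̄ = F·x = [-3, -6, -3]
P̄ = F·P·Fᵀ + Q = [29 33 7; 33 76 31; 7 31 23]
y = z − H·x̄ = [17]
S = H·P̄·Hᵀ + R = [556]
K = P̄·Hᵀ·S⁻¹ = [117/556; 187/556; 53/556]
x' = x̄ + K·y = [321/556, -157/556, -767/556]
P' = (I − K·H)·P̄ = [2435/556 -3531/556 -2309/556; -3531/556 7287/556 7325/556; -2309/556 7325/556 9979/556]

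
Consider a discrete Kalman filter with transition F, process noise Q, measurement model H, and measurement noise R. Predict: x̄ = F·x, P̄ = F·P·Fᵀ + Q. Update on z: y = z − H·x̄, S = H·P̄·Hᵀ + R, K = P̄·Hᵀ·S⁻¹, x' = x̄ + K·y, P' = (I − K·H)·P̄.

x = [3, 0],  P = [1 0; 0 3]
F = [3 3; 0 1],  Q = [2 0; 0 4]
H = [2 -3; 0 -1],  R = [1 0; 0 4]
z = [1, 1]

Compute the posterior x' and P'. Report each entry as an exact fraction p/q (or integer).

x̄ = F·x = [9, 0]
P̄ = F·P·Fᵀ + Q = [38 9; 9 7]
y = z − H·x̄ = [-17, 1]
S = H·P̄·Hᵀ + R = [108 3; 3 11]
K = P̄·Hᵀ·S⁻¹ = [566/1179 -373/393; -4/393 -83/131]
x' = x̄ + K·y = [-130/1179, -181/393]
P' = (I − K·H)·P̄ = [6997/1179 1492/393; 1492/393 332/131]

x' = [-130/1179, -181/393]
P' = [6997/1179 1492/393; 1492/393 332/131]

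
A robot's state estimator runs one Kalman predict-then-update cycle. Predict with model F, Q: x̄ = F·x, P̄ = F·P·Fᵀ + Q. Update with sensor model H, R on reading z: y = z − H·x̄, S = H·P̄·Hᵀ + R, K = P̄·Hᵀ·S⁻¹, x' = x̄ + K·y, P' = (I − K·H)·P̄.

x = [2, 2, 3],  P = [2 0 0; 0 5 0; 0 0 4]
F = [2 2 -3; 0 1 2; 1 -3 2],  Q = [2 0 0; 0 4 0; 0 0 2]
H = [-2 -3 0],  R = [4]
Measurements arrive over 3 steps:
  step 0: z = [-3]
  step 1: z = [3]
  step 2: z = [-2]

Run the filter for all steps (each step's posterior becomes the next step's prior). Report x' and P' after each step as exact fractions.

step 0: x̄ = F·x = [-1, 8, 2]
step 0: P̄ = F·P·Fᵀ + Q = [66 -14 -50; -14 25 1; -50 1 65]
step 0: y = z − H·x̄ = [19]
step 0: S = H·P̄·Hᵀ + R = [325]
step 0: K = P̄·Hᵀ·S⁻¹ = [-18/65; -47/325; 97/325]
step 0: x' = x̄ + K·y = [-407/65, 1707/325, 2493/325]
step 0: P' = (I − K·H)·P̄ = [534/13 -1756/65 -1504/65; -1756/65 5916/325 4884/325; -1504/65 4884/325 11716/325]
step 1: x̄ = F·x = [-1627/65, 6693/325, -434/65]
step 1: P̄ = F·P·Fᵀ + Q = [5782/13 -20244/65 480/13; -20244/65 73616/325 -2848/65; 480/13 -2848/65 3124/13]
step 1: y = z − H·x̄ = [368/25]
step 1: S = H·P̄·Hᵀ + R = [2108/25]
step 1: K = P̄·Hᵀ·S⁻¹ = [280/527; -354/527; 360/527]
step 1: x' = x̄ + K·y = [-117905/6851, 73347/6851, 23146/6851]
step 1: P' = (I − K·H)·P̄ = [2884042/6851 -1927548/6851 43296/6851; -1927548/6851 1291168/6851 -35104/6851; 43296/6851 -35104/6851 1376780/6851]
step 2: x̄ = F·x = [-158554/6851, 9203/527, -291654/6851]
step 2: P̄ = F·P·Fᵀ + Q = [13586874/6851 -722720/527 -2942468/6851; -722720/527 514252/527 -5148/527; -2942468/6851 -5148/527 32185096/6851]
step 2: y = z − H·x̄ = [28107/6851]
step 2: S = H·P̄·Hᵀ + R = [1798064/6851]
step 2: K = P̄·Hᵀ·S⁻¹ = [253083/449516; -316277/449516; 1521427/449516]
step 2: x' = x̄ + K·y = [-9364933/449516, 6552335/449516, -12894525/449516]
step 2: P' = (I − K·H)·P̄ = [213520407/112379 -142431299/112379 -104469263/112379; -142431299/112379 95059625/112379 69139033/112379; -104469263/112379 69139033/112379 190072805/112379]

step 0: x' = [-407/65, 1707/325, 2493/325], P' = [534/13 -1756/65 -1504/65; -1756/65 5916/325 4884/325; -1504/65 4884/325 11716/325]
step 1: x' = [-117905/6851, 73347/6851, 23146/6851], P' = [2884042/6851 -1927548/6851 43296/6851; -1927548/6851 1291168/6851 -35104/6851; 43296/6851 -35104/6851 1376780/6851]
step 2: x' = [-9364933/449516, 6552335/449516, -12894525/449516], P' = [213520407/112379 -142431299/112379 -104469263/112379; -142431299/112379 95059625/112379 69139033/112379; -104469263/112379 69139033/112379 190072805/112379]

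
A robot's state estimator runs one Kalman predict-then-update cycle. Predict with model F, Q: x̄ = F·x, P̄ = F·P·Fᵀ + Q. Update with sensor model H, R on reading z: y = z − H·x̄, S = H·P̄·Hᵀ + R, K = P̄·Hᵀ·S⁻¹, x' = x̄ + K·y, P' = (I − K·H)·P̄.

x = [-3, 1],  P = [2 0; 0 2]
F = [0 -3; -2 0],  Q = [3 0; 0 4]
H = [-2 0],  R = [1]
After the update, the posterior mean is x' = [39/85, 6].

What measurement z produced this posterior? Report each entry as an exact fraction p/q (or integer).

z = [-1]

x̄ = F·x = [-3, 6]
P̄ = F·P·Fᵀ + Q = [21 0; 0 12]
S = H·P̄·Hᵀ + R = [85]
K = P̄·Hᵀ·S⁻¹ = [-42/85; 0]
x' − x̄ = [294/85, 0] = K·y
y = (KᵀK)⁻¹·Kᵀ·(x' − x̄) = [-7]
z = y + H·x̄ = [-7] + [6] = [-1]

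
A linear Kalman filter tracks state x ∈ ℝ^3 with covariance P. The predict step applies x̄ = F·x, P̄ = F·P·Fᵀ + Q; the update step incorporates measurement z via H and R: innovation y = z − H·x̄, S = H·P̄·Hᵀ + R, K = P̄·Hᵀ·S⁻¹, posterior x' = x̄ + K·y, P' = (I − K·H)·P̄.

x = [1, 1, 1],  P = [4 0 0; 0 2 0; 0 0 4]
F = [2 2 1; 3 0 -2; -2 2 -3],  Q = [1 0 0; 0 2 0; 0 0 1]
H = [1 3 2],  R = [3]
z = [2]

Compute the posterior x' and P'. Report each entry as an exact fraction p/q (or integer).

x̄ = F·x = [5, 1, -3]
P̄ = F·P·Fᵀ + Q = [29 16 -20; 16 54 0; -20 0 61]
y = z − H·x̄ = [0]
S = H·P̄·Hᵀ + R = [778]
K = P̄·Hᵀ·S⁻¹ = [37/778; 89/389; 51/389]
x' = x̄ + K·y = [5, 1, -3]
P' = (I − K·H)·P̄ = [21193/778 2931/389 -9667/389; 2931/389 5164/389 -9078/389; -9667/389 -9078/389 18527/389]

x' = [5, 1, -3]
P' = [21193/778 2931/389 -9667/389; 2931/389 5164/389 -9078/389; -9667/389 -9078/389 18527/389]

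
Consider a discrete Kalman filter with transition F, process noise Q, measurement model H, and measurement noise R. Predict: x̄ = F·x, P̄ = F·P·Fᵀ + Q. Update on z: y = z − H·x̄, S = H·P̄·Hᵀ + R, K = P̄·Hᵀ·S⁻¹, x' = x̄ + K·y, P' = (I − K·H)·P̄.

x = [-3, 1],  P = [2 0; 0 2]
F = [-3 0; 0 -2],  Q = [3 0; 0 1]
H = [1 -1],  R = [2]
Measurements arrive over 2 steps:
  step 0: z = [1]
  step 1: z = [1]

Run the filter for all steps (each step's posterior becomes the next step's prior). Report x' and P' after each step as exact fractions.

step 0: x̄ = F·x = [9, -2]
step 0: P̄ = F·P·Fᵀ + Q = [21 0; 0 9]
step 0: y = z − H·x̄ = [-10]
step 0: S = H·P̄·Hᵀ + R = [32]
step 0: K = P̄·Hᵀ·S⁻¹ = [21/32; -9/32]
step 0: x' = x̄ + K·y = [39/16, 13/16]
step 0: P' = (I − K·H)·P̄ = [231/32 189/32; 189/32 207/32]
step 1: x̄ = F·x = [-117/16, -13/8]
step 1: P̄ = F·P·Fᵀ + Q = [2175/32 567/16; 567/16 215/8]
step 1: y = z − H·x̄ = [107/16]
step 1: S = H·P̄·Hᵀ + R = [831/32]
step 1: K = P̄·Hᵀ·S⁻¹ = [347/277; 274/831]
step 1: x' = x̄ + K·y = [295/277, 482/831]
step 1: P' = (I − K·H)·P̄ = [7539/277 6845/277; 6845/277 19987/831]

step 0: x' = [39/16, 13/16], P' = [231/32 189/32; 189/32 207/32]
step 1: x' = [295/277, 482/831], P' = [7539/277 6845/277; 6845/277 19987/831]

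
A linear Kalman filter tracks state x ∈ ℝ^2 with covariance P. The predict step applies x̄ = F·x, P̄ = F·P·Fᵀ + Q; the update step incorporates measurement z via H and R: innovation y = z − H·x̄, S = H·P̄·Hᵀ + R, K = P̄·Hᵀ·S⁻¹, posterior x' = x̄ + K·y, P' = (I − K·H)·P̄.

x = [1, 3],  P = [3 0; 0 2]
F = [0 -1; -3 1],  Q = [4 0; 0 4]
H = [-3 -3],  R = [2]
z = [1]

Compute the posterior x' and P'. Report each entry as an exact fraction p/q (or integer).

x̄ = F·x = [-3, 0]
P̄ = F·P·Fᵀ + Q = [6 -2; -2 33]
y = z − H·x̄ = [-8]
S = H·P̄·Hᵀ + R = [317]
K = P̄·Hᵀ·S⁻¹ = [-12/317; -93/317]
x' = x̄ + K·y = [-855/317, 744/317]
P' = (I − K·H)·P̄ = [1758/317 -1750/317; -1750/317 1812/317]

x' = [-855/317, 744/317]
P' = [1758/317 -1750/317; -1750/317 1812/317]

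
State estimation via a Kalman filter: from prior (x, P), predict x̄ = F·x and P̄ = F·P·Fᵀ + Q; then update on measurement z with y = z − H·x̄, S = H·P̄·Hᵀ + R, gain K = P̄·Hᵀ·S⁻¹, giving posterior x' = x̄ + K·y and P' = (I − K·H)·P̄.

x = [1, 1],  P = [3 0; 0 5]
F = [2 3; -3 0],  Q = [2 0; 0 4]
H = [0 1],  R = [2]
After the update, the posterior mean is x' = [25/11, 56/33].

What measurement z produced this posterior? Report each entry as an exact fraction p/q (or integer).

x̄ = F·x = [5, -3]
P̄ = F·P·Fᵀ + Q = [59 -18; -18 31]
S = H·P̄·Hᵀ + R = [33]
K = P̄·Hᵀ·S⁻¹ = [-6/11; 31/33]
x' − x̄ = [-30/11, 155/33] = K·y
y = (KᵀK)⁻¹·Kᵀ·(x' − x̄) = [5]
z = y + H·x̄ = [5] + [-3] = [2]

z = [2]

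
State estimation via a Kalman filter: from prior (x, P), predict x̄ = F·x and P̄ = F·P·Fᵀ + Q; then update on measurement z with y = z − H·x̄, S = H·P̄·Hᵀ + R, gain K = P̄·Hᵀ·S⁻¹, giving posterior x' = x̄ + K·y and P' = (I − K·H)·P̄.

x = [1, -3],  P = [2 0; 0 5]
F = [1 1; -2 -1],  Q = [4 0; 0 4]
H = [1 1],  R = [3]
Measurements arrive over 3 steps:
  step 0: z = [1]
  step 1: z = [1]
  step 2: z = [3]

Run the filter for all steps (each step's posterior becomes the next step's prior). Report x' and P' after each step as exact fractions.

step 0: x' = [-22/13, 29/13], P' = [139/13 -133/13; -133/13 157/13]
step 1: x' = [20/47, 63/94], P' = [808/141 -739/141; -739/141 2069/282]
step 2: x' = [1223/674, 385/674], P' = [27593/4718 -24623/4718; -24623/4718 33269/4718]

step 0: x̄ = F·x = [-2, 1]
step 0: P̄ = F·P·Fᵀ + Q = [11 -9; -9 17]
step 0: y = z − H·x̄ = [2]
step 0: S = H·P̄·Hᵀ + R = [13]
step 0: K = P̄·Hᵀ·S⁻¹ = [2/13; 8/13]
step 0: x' = x̄ + K·y = [-22/13, 29/13]
step 0: P' = (I − K·H)·P̄ = [139/13 -133/13; -133/13 157/13]
step 1: x̄ = F·x = [7/13, 15/13]
step 1: P̄ = F·P·Fᵀ + Q = [82/13 -36/13; -36/13 233/13]
step 1: y = z − H·x̄ = [-9/13]
step 1: S = H·P̄·Hᵀ + R = [282/13]
step 1: K = P̄·Hᵀ·S⁻¹ = [23/141; 197/282]
step 1: x' = x̄ + K·y = [20/47, 63/94]
step 1: P' = (I − K·H)·P̄ = [808/141 -739/141; -739/141 2069/282]
step 2: x̄ = F·x = [103/94, -143/94]
step 2: P̄ = F·P·Fᵀ + Q = [619/94 -289/94; -289/94 3749/282]
step 2: y = z − H·x̄ = [161/47]
step 2: S = H·P̄·Hᵀ + R = [2359/141]
step 2: K = P̄·Hᵀ·S⁻¹ = [495/2359; 1441/2359]
step 2: x' = x̄ + K·y = [1223/674, 385/674]
step 2: P' = (I − K·H)·P̄ = [27593/4718 -24623/4718; -24623/4718 33269/4718]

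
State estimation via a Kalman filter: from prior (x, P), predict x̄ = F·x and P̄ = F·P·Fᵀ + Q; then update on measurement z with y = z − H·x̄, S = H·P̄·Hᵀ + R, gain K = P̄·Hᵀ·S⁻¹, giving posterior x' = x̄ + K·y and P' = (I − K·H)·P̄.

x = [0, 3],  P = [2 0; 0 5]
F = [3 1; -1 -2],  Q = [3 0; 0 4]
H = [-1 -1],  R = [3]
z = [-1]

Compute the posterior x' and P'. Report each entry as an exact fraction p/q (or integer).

x̄ = F·x = [3, -6]
P̄ = F·P·Fᵀ + Q = [26 -16; -16 26]
y = z − H·x̄ = [-4]
S = H·P̄·Hᵀ + R = [23]
K = P̄·Hᵀ·S⁻¹ = [-10/23; -10/23]
x' = x̄ + K·y = [109/23, -98/23]
P' = (I − K·H)·P̄ = [498/23 -468/23; -468/23 498/23]

x' = [109/23, -98/23]
P' = [498/23 -468/23; -468/23 498/23]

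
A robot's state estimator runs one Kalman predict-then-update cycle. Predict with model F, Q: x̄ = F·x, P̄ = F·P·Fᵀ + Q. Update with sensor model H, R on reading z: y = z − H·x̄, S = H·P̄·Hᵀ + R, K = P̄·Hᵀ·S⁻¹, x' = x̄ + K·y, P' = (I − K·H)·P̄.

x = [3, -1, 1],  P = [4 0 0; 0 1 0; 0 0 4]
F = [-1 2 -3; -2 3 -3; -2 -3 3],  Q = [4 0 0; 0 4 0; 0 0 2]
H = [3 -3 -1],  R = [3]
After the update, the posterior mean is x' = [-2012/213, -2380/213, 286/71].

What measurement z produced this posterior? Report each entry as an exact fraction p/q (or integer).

x̄ = F·x = [-8, -12, 0]
P̄ = F·P·Fᵀ + Q = [48 50 -34; 50 65 -29; -34 -29 63]
S = H·P̄·Hᵀ + R = [213]
K = P̄·Hᵀ·S⁻¹ = [28/213; -16/213; -26/71]
x' − x̄ = [-308/213, 176/213, 286/71] = K·y
y = (KᵀK)⁻¹·Kᵀ·(x' − x̄) = [-11]
z = y + H·x̄ = [-11] + [12] = [1]

z = [1]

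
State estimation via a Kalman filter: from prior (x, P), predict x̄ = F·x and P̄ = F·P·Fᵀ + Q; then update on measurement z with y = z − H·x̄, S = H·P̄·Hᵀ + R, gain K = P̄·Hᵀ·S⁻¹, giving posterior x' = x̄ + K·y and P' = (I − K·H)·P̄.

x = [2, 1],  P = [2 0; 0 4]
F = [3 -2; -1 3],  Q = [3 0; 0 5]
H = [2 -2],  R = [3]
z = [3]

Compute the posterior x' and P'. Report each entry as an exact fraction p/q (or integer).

x' = [1850/563, 1001/563]
P' = [2875/563 2674/563; 2674/563 2893/563]

x̄ = F·x = [4, 1]
P̄ = F·P·Fᵀ + Q = [37 -30; -30 43]
y = z − H·x̄ = [-3]
S = H·P̄·Hᵀ + R = [563]
K = P̄·Hᵀ·S⁻¹ = [134/563; -146/563]
x' = x̄ + K·y = [1850/563, 1001/563]
P' = (I − K·H)·P̄ = [2875/563 2674/563; 2674/563 2893/563]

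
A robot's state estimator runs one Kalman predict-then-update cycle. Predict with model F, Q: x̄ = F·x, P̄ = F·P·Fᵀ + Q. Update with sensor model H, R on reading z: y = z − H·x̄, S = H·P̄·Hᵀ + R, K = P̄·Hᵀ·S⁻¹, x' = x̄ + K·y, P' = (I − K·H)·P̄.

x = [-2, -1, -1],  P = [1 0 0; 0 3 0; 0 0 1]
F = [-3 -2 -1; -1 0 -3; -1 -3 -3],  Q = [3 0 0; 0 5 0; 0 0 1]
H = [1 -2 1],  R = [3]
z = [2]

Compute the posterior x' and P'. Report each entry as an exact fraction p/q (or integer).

x' = [161/22, 62/11, 67/11]
P' = [1381/110 589/55 543/55; 589/55 727/55 844/55; 543/55 844/55 1208/55]

x̄ = F·x = [9, 5, 8]
P̄ = F·P·Fᵀ + Q = [25 6 24; 6 15 10; 24 10 38]
y = z − H·x̄ = [-5]
S = H·P̄·Hᵀ + R = [110]
K = P̄·Hᵀ·S⁻¹ = [37/110; -7/55; 21/55]
x' = x̄ + K·y = [161/22, 62/11, 67/11]
P' = (I − K·H)·P̄ = [1381/110 589/55 543/55; 589/55 727/55 844/55; 543/55 844/55 1208/55]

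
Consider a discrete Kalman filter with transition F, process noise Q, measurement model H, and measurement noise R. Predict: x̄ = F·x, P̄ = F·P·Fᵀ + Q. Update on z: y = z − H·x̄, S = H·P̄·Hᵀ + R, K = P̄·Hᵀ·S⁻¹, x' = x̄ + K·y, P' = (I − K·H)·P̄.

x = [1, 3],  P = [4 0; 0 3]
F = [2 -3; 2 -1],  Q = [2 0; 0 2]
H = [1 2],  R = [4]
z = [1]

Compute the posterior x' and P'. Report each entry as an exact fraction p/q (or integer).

x' = [-681/233, 437/233]
P' = [1460/233 -540/233; -540/233 404/233]

x̄ = F·x = [-7, -1]
P̄ = F·P·Fᵀ + Q = [45 25; 25 21]
y = z − H·x̄ = [10]
S = H·P̄·Hᵀ + R = [233]
K = P̄·Hᵀ·S⁻¹ = [95/233; 67/233]
x' = x̄ + K·y = [-681/233, 437/233]
P' = (I − K·H)·P̄ = [1460/233 -540/233; -540/233 404/233]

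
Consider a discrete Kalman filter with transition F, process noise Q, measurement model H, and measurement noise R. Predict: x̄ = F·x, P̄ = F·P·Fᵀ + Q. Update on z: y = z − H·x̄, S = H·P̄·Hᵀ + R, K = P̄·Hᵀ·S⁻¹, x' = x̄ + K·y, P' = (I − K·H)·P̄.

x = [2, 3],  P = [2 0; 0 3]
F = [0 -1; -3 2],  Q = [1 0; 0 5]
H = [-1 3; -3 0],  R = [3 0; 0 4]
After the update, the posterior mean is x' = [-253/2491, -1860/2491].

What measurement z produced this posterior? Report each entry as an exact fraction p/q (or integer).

z = [-2, -1]

x̄ = F·x = [-3, 0]
P̄ = F·P·Fᵀ + Q = [4 -6; -6 35]
S = H·P̄·Hᵀ + R = [358 66; 66 40]
K = P̄·Hᵀ·S⁻¹ = [-22/2491 -711/2491; 813/2491 -441/4982]
x' − x̄ = [7220/2491, -1860/2491] = K·y
y = (KᵀK)⁻¹·Kᵀ·(x' − x̄) = [-5, -10]
z = y + H·x̄ = [-5, -10] + [3, 9] = [-2, -1]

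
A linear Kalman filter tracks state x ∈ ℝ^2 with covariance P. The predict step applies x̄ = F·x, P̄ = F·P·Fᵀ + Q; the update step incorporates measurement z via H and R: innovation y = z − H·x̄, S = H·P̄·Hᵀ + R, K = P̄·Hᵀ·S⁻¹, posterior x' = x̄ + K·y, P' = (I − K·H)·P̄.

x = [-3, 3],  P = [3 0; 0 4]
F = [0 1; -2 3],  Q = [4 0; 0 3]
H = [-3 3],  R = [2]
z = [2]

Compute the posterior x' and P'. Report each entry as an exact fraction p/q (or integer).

x̄ = F·x = [3, 15]
P̄ = F·P·Fᵀ + Q = [8 12; 12 51]
y = z − H·x̄ = [-34]
S = H·P̄·Hᵀ + R = [317]
K = P̄·Hᵀ·S⁻¹ = [12/317; 117/317]
x' = x̄ + K·y = [543/317, 777/317]
P' = (I − K·H)·P̄ = [2392/317 2400/317; 2400/317 2478/317]

x' = [543/317, 777/317]
P' = [2392/317 2400/317; 2400/317 2478/317]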